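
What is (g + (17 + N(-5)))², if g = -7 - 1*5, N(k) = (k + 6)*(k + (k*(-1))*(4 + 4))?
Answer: 1600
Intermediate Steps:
N(k) = -7*k*(6 + k) (N(k) = (6 + k)*(k - k*8) = (6 + k)*(k - 8*k) = (6 + k)*(-7*k) = -7*k*(6 + k))
g = -12 (g = -7 - 5 = -12)
(g + (17 + N(-5)))² = (-12 + (17 - 7*(-5)*(6 - 5)))² = (-12 + (17 - 7*(-5)*1))² = (-12 + (17 + 35))² = (-12 + 52)² = 40² = 1600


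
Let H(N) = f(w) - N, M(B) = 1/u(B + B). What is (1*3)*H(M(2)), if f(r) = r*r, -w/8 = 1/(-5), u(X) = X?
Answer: 693/100 ≈ 6.9300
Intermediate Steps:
w = 8/5 (w = -8/(-5) = -8*(-1)/5 = -8*(-⅕) = 8/5 ≈ 1.6000)
M(B) = 1/(2*B) (M(B) = 1/(B + B) = 1/(2*B))
f(r) = r²
H(N) = 64/25 - N (H(N) = (8/5)² - N = 64/25 - N)
(1*3)*H(M(2)) = (1*3)*(64/25 - 1/(2*2)) = 3*(64/25 - 1/(2*2)) = 3*(64/25 - 1*¼) = 3*(64/25 - ¼) = 3*(231/100) = 693/100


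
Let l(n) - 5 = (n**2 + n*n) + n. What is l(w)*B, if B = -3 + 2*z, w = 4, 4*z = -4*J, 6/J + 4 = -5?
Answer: -205/3 ≈ -68.333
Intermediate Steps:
J = -2/3 (J = 6/(-4 - 5) = 6/(-9) = 6*(-1/9) = -2/3 ≈ -0.66667)
z = 2/3 (z = (-4*(-2/3))/4 = (1/4)*(8/3) = 2/3 ≈ 0.66667)
l(n) = 5 + n + 2*n**2 (l(n) = 5 + ((n**2 + n*n) + n) = 5 + ((n**2 + n**2) + n) = 5 + (2*n**2 + n) = 5 + (n + 2*n**2) = 5 + n + 2*n**2)
B = -5/3 (B = -3 + 2*(2/3) = -3 + 4/3 = -5/3 ≈ -1.6667)
l(w)*B = (5 + 4 + 2*4**2)*(-5/3) = (5 + 4 + 2*16)*(-5/3) = (5 + 4 + 32)*(-5/3) = 41*(-5/3) = -205/3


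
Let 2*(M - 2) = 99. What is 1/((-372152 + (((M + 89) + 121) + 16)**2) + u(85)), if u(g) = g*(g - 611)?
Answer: -4/1359423 ≈ -2.9424e-6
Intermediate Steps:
M = 103/2 (M = 2 + (1/2)*99 = 2 + 99/2 = 103/2 ≈ 51.500)
u(g) = g*(-611 + g)
1/((-372152 + (((M + 89) + 121) + 16)**2) + u(85)) = 1/((-372152 + (((103/2 + 89) + 121) + 16)**2) + 85*(-611 + 85)) = 1/((-372152 + ((281/2 + 121) + 16)**2) + 85*(-526)) = 1/((-372152 + (523/2 + 16)**2) - 44710) = 1/((-372152 + (555/2)**2) - 44710) = 1/((-372152 + 308025/4) - 44710) = 1/(-1180583/4 - 44710) = 1/(-1359423/4) = -4/1359423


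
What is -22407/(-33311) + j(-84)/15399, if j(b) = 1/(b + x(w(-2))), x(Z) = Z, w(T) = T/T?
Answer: 28638734308/42575355387 ≈ 0.67266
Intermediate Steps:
w(T) = 1
j(b) = 1/(1 + b) (j(b) = 1/(b + 1) = 1/(1 + b))
-22407/(-33311) + j(-84)/15399 = -22407/(-33311) + 1/((1 - 84)*15399) = -22407*(-1/33311) + (1/15399)/(-83) = 22407/33311 - 1/83*1/15399 = 22407/33311 - 1/1278117 = 28638734308/42575355387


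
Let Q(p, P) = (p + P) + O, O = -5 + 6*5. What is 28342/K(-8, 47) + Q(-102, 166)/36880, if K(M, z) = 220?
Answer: 52263627/405680 ≈ 128.83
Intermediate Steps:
O = 25 (O = -5 + 30 = 25)
Q(p, P) = 25 + P + p (Q(p, P) = (p + P) + 25 = (P + p) + 25 = 25 + P + p)
28342/K(-8, 47) + Q(-102, 166)/36880 = 28342/220 + (25 + 166 - 102)/36880 = 28342*(1/220) + 89*(1/36880) = 14171/110 + 89/36880 = 52263627/405680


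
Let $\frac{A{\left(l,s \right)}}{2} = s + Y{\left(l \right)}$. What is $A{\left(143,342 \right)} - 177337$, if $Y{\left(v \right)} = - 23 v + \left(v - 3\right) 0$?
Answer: $-183231$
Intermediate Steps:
$Y{\left(v \right)} = - 23 v$ ($Y{\left(v \right)} = - 23 v + \left(-3 + v\right) 0 = - 23 v + 0 = - 23 v$)
$A{\left(l,s \right)} = - 46 l + 2 s$ ($A{\left(l,s \right)} = 2 \left(s - 23 l\right) = - 46 l + 2 s$)
$A{\left(143,342 \right)} - 177337 = \left(\left(-46\right) 143 + 2 \cdot 342\right) - 177337 = \left(-6578 + 684\right) - 177337 = -5894 - 177337 = -183231$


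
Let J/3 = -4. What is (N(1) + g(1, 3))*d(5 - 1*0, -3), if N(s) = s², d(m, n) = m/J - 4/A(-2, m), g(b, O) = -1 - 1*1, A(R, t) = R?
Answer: -19/12 ≈ -1.5833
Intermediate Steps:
J = -12 (J = 3*(-4) = -12)
g(b, O) = -2 (g(b, O) = -1 - 1 = -2)
d(m, n) = 2 - m/12 (d(m, n) = m/(-12) - 4/(-2) = m*(-1/12) - 4*(-½) = -m/12 + 2 = 2 - m/12)
(N(1) + g(1, 3))*d(5 - 1*0, -3) = (1² - 2)*(2 - (5 - 1*0)/12) = (1 - 2)*(2 - (5 + 0)/12) = -(2 - 1/12*5) = -(2 - 5/12) = -1*19/12 = -19/12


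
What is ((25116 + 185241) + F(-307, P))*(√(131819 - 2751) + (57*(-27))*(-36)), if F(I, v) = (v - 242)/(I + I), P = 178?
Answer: 3577969875924/307 + 129159262*√32267/307 ≈ 1.1730e+10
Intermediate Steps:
F(I, v) = (-242 + v)/(2*I) (F(I, v) = (-242 + v)/((2*I)) = (-242 + v)*(1/(2*I)) = (-242 + v)/(2*I))
((25116 + 185241) + F(-307, P))*(√(131819 - 2751) + (57*(-27))*(-36)) = ((25116 + 185241) + (½)*(-242 + 178)/(-307))*(√(131819 - 2751) + (57*(-27))*(-36)) = (210357 + (½)*(-1/307)*(-64))*(√129068 - 1539*(-36)) = (210357 + 32/307)*(2*√32267 + 55404) = 64579631*(55404 + 2*√32267)/307 = 3577969875924/307 + 129159262*√32267/307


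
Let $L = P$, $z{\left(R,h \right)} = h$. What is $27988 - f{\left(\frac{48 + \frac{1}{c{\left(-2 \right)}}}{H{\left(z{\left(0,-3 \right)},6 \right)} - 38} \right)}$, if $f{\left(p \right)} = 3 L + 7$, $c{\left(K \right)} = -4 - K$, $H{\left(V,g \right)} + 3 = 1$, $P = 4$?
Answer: $27969$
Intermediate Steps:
$H{\left(V,g \right)} = -2$ ($H{\left(V,g \right)} = -3 + 1 = -2$)
$L = 4$
$f{\left(p \right)} = 19$ ($f{\left(p \right)} = 3 \cdot 4 + 7 = 12 + 7 = 19$)
$27988 - f{\left(\frac{48 + \frac{1}{c{\left(-2 \right)}}}{H{\left(z{\left(0,-3 \right)},6 \right)} - 38} \right)} = 27988 - 19 = 27969$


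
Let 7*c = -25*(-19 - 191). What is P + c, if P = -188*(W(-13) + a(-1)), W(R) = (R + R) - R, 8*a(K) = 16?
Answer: 2818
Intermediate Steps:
a(K) = 2 (a(K) = (⅛)*16 = 2)
W(R) = R (W(R) = 2*R - R = R)
c = 750 (c = (-25*(-19 - 191))/7 = (-25*(-210))/7 = (⅐)*5250 = 750)
P = 2068 (P = -188*(-13 + 2) = -188*(-11) = 2068)
P + c = 2068 + 750 = 2818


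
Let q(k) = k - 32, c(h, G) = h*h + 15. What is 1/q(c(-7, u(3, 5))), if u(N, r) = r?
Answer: 1/32 ≈ 0.031250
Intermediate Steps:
c(h, G) = 15 + h**2 (c(h, G) = h**2 + 15 = 15 + h**2)
q(k) = -32 + k
1/q(c(-7, u(3, 5))) = 1/(-32 + (15 + (-7)**2)) = 1/(-32 + (15 + 49)) = 1/(-32 + 64) = 1/32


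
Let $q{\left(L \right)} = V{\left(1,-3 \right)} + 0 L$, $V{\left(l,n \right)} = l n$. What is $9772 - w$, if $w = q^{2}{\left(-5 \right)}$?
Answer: $9763$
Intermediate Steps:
$q{\left(L \right)} = -3$ ($q{\left(L \right)} = 1 \left(-3\right) + 0 L = -3 + 0 = -3$)
$w = 9$ ($w = \left(-3\right)^{2} = 9$)
$9772 - w = 9772 - 9 = 9763$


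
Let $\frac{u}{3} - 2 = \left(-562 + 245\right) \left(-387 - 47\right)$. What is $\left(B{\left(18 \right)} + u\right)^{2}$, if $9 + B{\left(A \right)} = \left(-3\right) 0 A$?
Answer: $170346878361$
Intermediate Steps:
$B{\left(A \right)} = -9$ ($B{\left(A \right)} = -9 + \left(-3\right) 0 A = -9 + 0 A = -9 + 0 = -9$)
$u = 412740$ ($u = 6 + 3 \left(-562 + 245\right) \left(-387 - 47\right) = 6 + 3 \left(\left(-317\right) \left(-434\right)\right) = 6 + 3 \cdot 137578 = 6 + 412734 = 412740$)
$\left(B{\left(18 \right)} + u\right)^{2} = \left(-9 + 412740\right)^{2} = 412731^{2} = 170346878361$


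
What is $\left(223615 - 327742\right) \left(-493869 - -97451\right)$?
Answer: $41277817086$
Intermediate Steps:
$\left(223615 - 327742\right) \left(-493869 - -97451\right) = - 104127 \left(-493869 + 97451\right) = \left(-104127\right) \left(-396418\right) = 41277817086$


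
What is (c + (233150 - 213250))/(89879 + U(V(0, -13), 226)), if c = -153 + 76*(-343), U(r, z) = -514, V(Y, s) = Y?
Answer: -6321/89365 ≈ -0.070732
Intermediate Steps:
c = -26221 (c = -153 - 26068 = -26221)
(c + (233150 - 213250))/(89879 + U(V(0, -13), 226)) = (-26221 + (233150 - 213250))/(89879 - 514) = (-26221 + 19900)/89365 = -6321*1/89365 = -6321/89365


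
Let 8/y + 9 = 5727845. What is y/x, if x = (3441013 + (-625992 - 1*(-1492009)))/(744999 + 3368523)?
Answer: 587646/440535026555 ≈ 1.3339e-6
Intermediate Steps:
y = 2/1431959 (y = 8/(-9 + 5727845) = 8/5727836 = 8*(1/5727836) = 2/1431959 ≈ 1.3967e-6)
x = 307645/293823 (x = (3441013 + (-625992 + 1492009))/4113522 = (3441013 + 866017)*(1/4113522) = 4307030*(1/4113522) = 307645/293823 ≈ 1.0470)
y/x = 2/(1431959*(307645/293823)) = (2/1431959)*(293823/307645) = 587646/440535026555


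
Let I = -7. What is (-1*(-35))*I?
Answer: -245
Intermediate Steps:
(-1*(-35))*I = -1*(-35)*(-7) = 35*(-7) = -245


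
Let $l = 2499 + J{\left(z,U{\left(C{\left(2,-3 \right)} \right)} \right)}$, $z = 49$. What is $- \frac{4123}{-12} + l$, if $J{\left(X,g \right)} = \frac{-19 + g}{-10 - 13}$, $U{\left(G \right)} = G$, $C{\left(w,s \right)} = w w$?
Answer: $\frac{784733}{276} \approx 2843.2$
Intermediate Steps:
$C{\left(w,s \right)} = w^{2}$
$J{\left(X,g \right)} = \frac{19}{23} - \frac{g}{23}$ ($J{\left(X,g \right)} = \frac{-19 + g}{-23} = \left(-19 + g\right) \left(- \frac{1}{23}\right) = \frac{19}{23} - \frac{g}{23}$)
$l = \frac{57492}{23}$ ($l = 2499 + \left(\frac{19}{23} - \frac{2^{2}}{23}\right) = 2499 + \left(\frac{19}{23} - \frac{4}{23}\right) = 2499 + \frac{15}{23} = \frac{57492}{23} \approx 2499.7$)
$- \frac{4123}{-12} + l = - \frac{4123}{-12} + \frac{57492}{23} = \left(-4123\right) \left(- \frac{1}{12}\right) + \frac{57492}{23} = \frac{4123}{12} + \frac{57492}{23} = \frac{784733}{276}$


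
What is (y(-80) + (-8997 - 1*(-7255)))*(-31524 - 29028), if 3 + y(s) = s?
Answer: 110507400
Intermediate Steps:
y(s) = -3 + s
(y(-80) + (-8997 - 1*(-7255)))*(-31524 - 29028) = ((-3 - 80) + (-8997 - 1*(-7255)))*(-31524 - 29028) = (-83 + (-8997 + 7255))*(-60552) = (-83 - 1742)*(-60552) = -1825*(-60552) = 110507400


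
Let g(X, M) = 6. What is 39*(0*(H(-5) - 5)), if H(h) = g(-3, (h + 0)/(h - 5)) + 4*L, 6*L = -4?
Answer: 0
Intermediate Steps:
L = -⅔ (L = (⅙)*(-4) = -⅔ ≈ -0.66667)
H(h) = 10/3 (H(h) = 6 + 4*(-⅔) = 6 - 8/3 = 10/3)
39*(0*(H(-5) - 5)) = 39*(0*(10/3 - 5)) = 39*(0*(-5/3)) = 39*0 = 0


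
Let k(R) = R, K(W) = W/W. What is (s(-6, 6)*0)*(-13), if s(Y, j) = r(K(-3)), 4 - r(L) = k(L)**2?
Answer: 0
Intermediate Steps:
K(W) = 1
r(L) = 4 - L**2
s(Y, j) = 3 (s(Y, j) = 4 - 1*1**2 = 4 - 1*1 = 4 - 1 = 3)
(s(-6, 6)*0)*(-13) = (3*0)*(-13) = 0*(-13) = 0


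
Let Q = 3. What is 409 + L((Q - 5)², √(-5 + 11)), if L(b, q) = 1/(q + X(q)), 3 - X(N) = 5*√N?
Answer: (1228 - 2045*6^(¼) + 409*√6)/(3 + √6 - 5*6^(¼)) ≈ 408.58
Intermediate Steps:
X(N) = 3 - 5*√N
L(b, q) = 1/(3 + q - 5*√q) (L(b, q) = 1/(q + (3 - 5*√q)) = 1/(3 + q - 5*√q))
409 + L((Q - 5)², √(-5 + 11)) = 409 + 1/(3 + √(-5 + 11) - 5*(-5 + 11)^(¼)) = 409 + 1/(3 + √6 - 5*6^(¼))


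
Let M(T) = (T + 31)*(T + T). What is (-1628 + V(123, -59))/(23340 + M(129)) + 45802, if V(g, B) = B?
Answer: 2959723553/64620 ≈ 45802.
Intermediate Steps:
M(T) = 2*T*(31 + T) (M(T) = (31 + T)*(2*T) = 2*T*(31 + T))
(-1628 + V(123, -59))/(23340 + M(129)) + 45802 = (-1628 - 59)/(23340 + 2*129*(31 + 129)) + 45802 = -1687/(23340 + 2*129*160) + 45802 = -1687/(23340 + 41280) + 45802 = -1687/64620 + 45802 = 2959723553/64620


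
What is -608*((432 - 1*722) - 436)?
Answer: 441408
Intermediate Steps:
-608*((432 - 1*722) - 436) = -608*((432 - 722) - 436) = -608*(-290 - 436) = -608*(-726) = 441408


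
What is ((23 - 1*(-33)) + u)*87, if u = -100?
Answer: -3828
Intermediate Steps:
((23 - 1*(-33)) + u)*87 = ((23 - 1*(-33)) - 100)*87 = ((23 + 33) - 100)*87 = (56 - 100)*87 = -44*87 = -3828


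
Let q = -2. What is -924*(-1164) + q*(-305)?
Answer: 1076146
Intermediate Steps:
-924*(-1164) + q*(-305) = -924*(-1164) - 2*(-305) = 1075536 + 610 = 1076146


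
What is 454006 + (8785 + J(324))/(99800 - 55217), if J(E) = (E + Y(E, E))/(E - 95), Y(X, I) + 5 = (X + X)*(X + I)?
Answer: 4635179867030/10209507 ≈ 4.5401e+5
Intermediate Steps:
Y(X, I) = -5 + 2*X*(I + X) (Y(X, I) = -5 + (X + X)*(X + I) = -5 + (2*X)*(I + X) = -5 + 2*X*(I + X))
J(E) = (-5 + E + 4*E**2)/(-95 + E) (J(E) = (E + (-5 + 2*E**2 + 2*E*E))/(E - 95) = (E + (-5 + 2*E**2 + 2*E**2))/(-95 + E) = (E + (-5 + 4*E**2))/(-95 + E) = (-5 + E + 4*E**2)/(-95 + E))
454006 + (8785 + J(324))/(99800 - 55217) = 454006 + (8785 + (-5 + 324 + 4*324**2)/(-95 + 324))/(99800 - 55217) = 454006 + (8785 + (-5 + 324 + 4*104976)/229)/44583 = 454006 + (8785 + (-5 + 324 + 419904)/229)*(1/44583) = 454006 + (8785 + (1/229)*420223)*(1/44583) = 454006 + (8785 + 420223/229)*(1/44583) = 454006 + (2431988/229)*(1/44583) = 454006 + 2431988/10209507 = 4635179867030/10209507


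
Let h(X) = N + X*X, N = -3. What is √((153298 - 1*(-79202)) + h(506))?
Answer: √488533 ≈ 698.95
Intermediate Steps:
h(X) = -3 + X² (h(X) = -3 + X*X = -3 + X²)
√((153298 - 1*(-79202)) + h(506)) = √((153298 - 1*(-79202)) + (-3 + 506²)) = √((153298 + 79202) + (-3 + 256036)) = √(232500 + 256033) = √488533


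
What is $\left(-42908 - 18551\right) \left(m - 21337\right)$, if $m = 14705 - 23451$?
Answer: $1848871097$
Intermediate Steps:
$m = -8746$
$\left(-42908 - 18551\right) \left(m - 21337\right) = \left(-42908 - 18551\right) \left(-8746 - 21337\right) = \left(-61459\right) \left(-30083\right) = 1848871097$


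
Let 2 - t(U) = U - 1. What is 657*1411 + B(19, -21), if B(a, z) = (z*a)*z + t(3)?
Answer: 935406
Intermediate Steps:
t(U) = 3 - U (t(U) = 2 - (U - 1) = 2 - (-1 + U) = 2 + (1 - U) = 3 - U)
B(a, z) = a*z**2 (B(a, z) = (z*a)*z + (3 - 1*3) = (a*z)*z + (3 - 3) = a*z**2 + 0 = a*z**2)
657*1411 + B(19, -21) = 657*1411 + 19*(-21)**2 = 927027 + 19*441 = 927027 + 8379 = 935406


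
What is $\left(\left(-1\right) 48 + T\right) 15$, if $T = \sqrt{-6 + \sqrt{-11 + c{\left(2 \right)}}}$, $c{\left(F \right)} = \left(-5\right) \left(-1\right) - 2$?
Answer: $-720 + 15 \sqrt{-6 + 2 i \sqrt{2}} \approx -711.56 + 37.699 i$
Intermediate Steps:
$c{\left(F \right)} = 3$ ($c{\left(F \right)} = 5 - 2 = 3$)
$T = \sqrt{-6 + 2 i \sqrt{2}}$ ($T = \sqrt{-6 + \sqrt{-11 + 3}} = \sqrt{-6 + \sqrt{-8}} = \sqrt{-6 + 2 i \sqrt{2}} \approx 0.56269 + 2.5133 i$)
$\left(\left(-1\right) 48 + T\right) 15 = \left(\left(-1\right) 48 + \sqrt{-6 + 2 i \sqrt{2}}\right) 15 = \left(-48 + \sqrt{-6 + 2 i \sqrt{2}}\right) 15 = -720 + 15 \sqrt{-6 + 2 i \sqrt{2}}$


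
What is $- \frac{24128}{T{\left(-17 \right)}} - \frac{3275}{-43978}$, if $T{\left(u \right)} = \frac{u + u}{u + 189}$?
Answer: $\frac{91254757499}{747626} \approx 1.2206 \cdot 10^{5}$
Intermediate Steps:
$T{\left(u \right)} = \frac{2 u}{189 + u}$
$- \frac{24128}{T{\left(-17 \right)}} - \frac{3275}{-43978} = - \frac{24128}{2 \left(-17\right) \frac{1}{189 - 17}} - \frac{3275}{-43978} = - \frac{24128}{2 \left(-17\right) \frac{1}{172}} - - \frac{3275}{43978} = - \frac{24128}{2 \left(-17\right) \frac{1}{172}} + \frac{3275}{43978} = - \frac{24128}{- \frac{17}{86}} + \frac{3275}{43978} = \left(-24128\right) \left(- \frac{86}{17}\right) + \frac{3275}{43978} = \frac{2075008}{17} + \frac{3275}{43978} = \frac{91254757499}{747626}$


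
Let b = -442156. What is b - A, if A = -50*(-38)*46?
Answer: -529556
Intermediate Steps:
A = 87400 (A = 1900*46 = 87400)
b - A = -442156 - 1*87400 = -442156 - 87400 = -529556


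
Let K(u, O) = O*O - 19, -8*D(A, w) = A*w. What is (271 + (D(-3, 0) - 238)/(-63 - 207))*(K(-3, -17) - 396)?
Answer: -513856/15 ≈ -34257.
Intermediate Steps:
D(A, w) = -A*w/8
K(u, O) = -19 + O² (K(u, O) = O² - 19 = -19 + O²)
(271 + (D(-3, 0) - 238)/(-63 - 207))*(K(-3, -17) - 396) = (271 + (-⅛*(-3)*0 - 238)/(-63 - 207))*((-19 + (-17)²) - 396) = (271 + (0 - 238)/(-270))*((-19 + 289) - 396) = (271 - 238*(-1/270))*(270 - 396) = (271 + 119/135)*(-126) = (36704/135)*(-126) = -513856/15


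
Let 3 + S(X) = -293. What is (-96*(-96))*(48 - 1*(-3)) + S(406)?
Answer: 469720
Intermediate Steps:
S(X) = -296 (S(X) = -3 - 293 = -296)
(-96*(-96))*(48 - 1*(-3)) + S(406) = (-96*(-96))*(48 - 1*(-3)) - 296 = 9216*(48 + 3) - 296 = 9216*51 - 296 = 470016 - 296 = 469720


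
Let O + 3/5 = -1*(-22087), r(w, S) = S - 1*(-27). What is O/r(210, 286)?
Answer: 110432/1565 ≈ 70.564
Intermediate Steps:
r(w, S) = 27 + S (r(w, S) = S + 27 = 27 + S)
O = 110432/5 (O = -⅗ - 1*(-22087) = -⅗ + 22087 = 110432/5 ≈ 22086.)
O/r(210, 286) = 110432/(5*(27 + 286)) = (110432/5)/313 = (110432/5)*(1/313) = 110432/1565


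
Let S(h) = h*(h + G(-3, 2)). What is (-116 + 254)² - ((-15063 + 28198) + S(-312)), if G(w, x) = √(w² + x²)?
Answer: -91435 + 312*√13 ≈ -90310.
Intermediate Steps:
S(h) = h*(h + √13) (S(h) = h*(h + √((-3)² + 2²)) = h*(h + √(9 + 4)) = h*(h + √13))
(-116 + 254)² - ((-15063 + 28198) + S(-312)) = (-116 + 254)² - ((-15063 + 28198) - 312*(-312 + √13)) = 138² - (13135 + (97344 - 312*√13)) = 19044 - (110479 - 312*√13) = 19044 + (-110479 + 312*√13) = -91435 + 312*√13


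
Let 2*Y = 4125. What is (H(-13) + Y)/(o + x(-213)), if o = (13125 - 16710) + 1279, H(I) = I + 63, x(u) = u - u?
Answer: -4225/4612 ≈ -0.91609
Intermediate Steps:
Y = 4125/2 (Y = (1/2)*4125 = 4125/2 ≈ 2062.5)
x(u) = 0
H(I) = 63 + I
o = -2306 (o = -3585 + 1279 = -2306)
(H(-13) + Y)/(o + x(-213)) = ((63 - 13) + 4125/2)/(-2306 + 0) = (50 + 4125/2)/(-2306) = (4225/2)*(-1/2306) = -4225/4612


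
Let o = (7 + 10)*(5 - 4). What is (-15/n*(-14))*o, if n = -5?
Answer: -714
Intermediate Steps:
o = 17 (o = 17*1 = 17)
(-15/n*(-14))*o = (-15/(-5)*(-14))*17 = (-15*(-⅕)*(-14))*17 = (3*(-14))*17 = -42*17 = -714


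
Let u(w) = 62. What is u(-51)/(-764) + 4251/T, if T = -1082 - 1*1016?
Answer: -422230/200359 ≈ -2.1074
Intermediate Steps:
T = -2098 (T = -1082 - 1016 = -2098)
u(-51)/(-764) + 4251/T = 62/(-764) + 4251/(-2098) = 62*(-1/764) + 4251*(-1/2098) = -31/382 - 4251/2098 = -422230/200359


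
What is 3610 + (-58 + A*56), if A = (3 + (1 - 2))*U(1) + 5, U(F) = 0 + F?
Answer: 3944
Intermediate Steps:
U(F) = F
A = 7 (A = (3 + (1 - 2))*1 + 5 = (3 - 1)*1 + 5 = 2*1 + 5 = 2 + 5 = 7)
3610 + (-58 + A*56) = 3610 + (-58 + 7*56) = 3610 + (-58 + 392) = 3610 + 334 = 3944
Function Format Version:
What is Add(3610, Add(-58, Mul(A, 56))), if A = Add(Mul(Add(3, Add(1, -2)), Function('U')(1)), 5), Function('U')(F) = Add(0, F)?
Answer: 3944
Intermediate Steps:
Function('U')(F) = F
A = 7 (A = Add(Mul(Add(3, Add(1, -2)), 1), 5) = Add(Mul(Add(3, -1), 1), 5) = Add(Mul(2, 1), 5) = Add(2, 5) = 7)
Add(3610, Add(-58, Mul(A, 56))) = Add(3610, Add(-58, Mul(7, 56))) = Add(3610, Add(-58, 392)) = Add(3610, 334) = 3944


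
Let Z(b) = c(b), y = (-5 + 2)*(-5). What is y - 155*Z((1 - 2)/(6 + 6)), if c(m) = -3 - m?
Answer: 5605/12 ≈ 467.08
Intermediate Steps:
y = 15 (y = -3*(-5) = 15)
Z(b) = -3 - b
y - 155*Z((1 - 2)/(6 + 6)) = 15 - 155*(-3 - (1 - 2)/(6 + 6)) = 15 - 155*(-3 - (-1)/12) = 15 - 155*(-3 - 1*(-1/12)) = 15 - 155*(-3 + 1/12) = 15 - 155*(-35/12) = 15 + 5425/12 = 5605/12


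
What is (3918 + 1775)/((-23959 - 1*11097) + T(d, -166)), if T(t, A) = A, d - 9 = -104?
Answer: -5693/35222 ≈ -0.16163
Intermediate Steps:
d = -95 (d = 9 - 104 = -95)
(3918 + 1775)/((-23959 - 1*11097) + T(d, -166)) = (3918 + 1775)/((-23959 - 1*11097) - 166) = 5693/((-23959 - 11097) - 166) = 5693/(-35056 - 166) = 5693/(-35222) = 5693*(-1/35222) = -5693/35222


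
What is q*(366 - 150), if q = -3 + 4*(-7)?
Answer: -6696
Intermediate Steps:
q = -31 (q = -3 - 28 = -31)
q*(366 - 150) = -31*(366 - 150) = -31*216 = -6696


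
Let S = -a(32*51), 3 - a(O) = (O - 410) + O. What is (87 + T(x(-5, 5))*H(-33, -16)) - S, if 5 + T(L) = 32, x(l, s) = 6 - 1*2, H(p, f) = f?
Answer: -3196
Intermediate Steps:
x(l, s) = 4 (x(l, s) = 6 - 2 = 4)
T(L) = 27 (T(L) = -5 + 32 = 27)
a(O) = 413 - 2*O (a(O) = 3 - ((O - 410) + O) = 3 - ((-410 + O) + O) = 3 - (-410 + 2*O) = 3 + (410 - 2*O) = 413 - 2*O)
S = 2851 (S = -(413 - 64*51) = -(413 - 2*1632) = -(413 - 3264) = -1*(-2851) = 2851)
(87 + T(x(-5, 5))*H(-33, -16)) - S = (87 + 27*(-16)) - 1*2851 = (87 - 432) - 2851 = -345 - 2851 = -3196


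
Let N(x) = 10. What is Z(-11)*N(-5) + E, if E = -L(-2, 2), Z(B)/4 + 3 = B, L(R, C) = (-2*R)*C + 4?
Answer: -572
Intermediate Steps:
L(R, C) = 4 - 2*C*R (L(R, C) = -2*C*R + 4 = 4 - 2*C*R)
Z(B) = -12 + 4*B
E = -12 (E = -(4 - 2*2*(-2)) = -(4 + 8) = -1*12 = -12)
Z(-11)*N(-5) + E = (-12 + 4*(-11))*10 - 12 = (-12 - 44)*10 - 12 = -56*10 - 12 = -560 - 12 = -572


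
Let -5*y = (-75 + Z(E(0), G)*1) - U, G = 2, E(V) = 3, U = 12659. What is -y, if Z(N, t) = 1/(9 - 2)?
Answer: -89137/35 ≈ -2546.8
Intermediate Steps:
Z(N, t) = ⅐ (Z(N, t) = 1/7 = ⅐)
y = 89137/35 (y = -((-75 + (⅐)*1) - 1*12659)/5 = -((-75 + ⅐) - 12659)/5 = -(-524/7 - 12659)/5 = -⅕*(-89137/7) = 89137/35 ≈ 2546.8)
-y = -1*89137/35 = -89137/35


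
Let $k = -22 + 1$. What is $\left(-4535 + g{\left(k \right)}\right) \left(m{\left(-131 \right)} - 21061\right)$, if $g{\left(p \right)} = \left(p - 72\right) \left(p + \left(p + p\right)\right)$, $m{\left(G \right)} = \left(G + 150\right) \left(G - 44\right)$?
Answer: $-32287064$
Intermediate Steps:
$k = -21$
$m{\left(G \right)} = \left(-44 + G\right) \left(150 + G\right)$ ($m{\left(G \right)} = \left(150 + G\right) \left(-44 + G\right) = \left(-44 + G\right) \left(150 + G\right)$)
$g{\left(p \right)} = 3 p \left(-72 + p\right)$ ($g{\left(p \right)} = \left(-72 + p\right) \left(p + 2 p\right) = \left(-72 + p\right) 3 p = 3 p \left(-72 + p\right)$)
$\left(-4535 + g{\left(k \right)}\right) \left(m{\left(-131 \right)} - 21061\right) = \left(-4535 + 3 \left(-21\right) \left(-72 - 21\right)\right) \left(\left(-6600 + \left(-131\right)^{2} + 106 \left(-131\right)\right) - 21061\right) = \left(-4535 + 3 \left(-21\right) \left(-93\right)\right) \left(\left(-6600 + 17161 - 13886\right) - 21061\right) = \left(-4535 + 5859\right) \left(-3325 - 21061\right) = 1324 \left(-24386\right) = -32287064$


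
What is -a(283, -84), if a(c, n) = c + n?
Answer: -199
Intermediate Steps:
-a(283, -84) = -(283 - 84) = -1*199 = -199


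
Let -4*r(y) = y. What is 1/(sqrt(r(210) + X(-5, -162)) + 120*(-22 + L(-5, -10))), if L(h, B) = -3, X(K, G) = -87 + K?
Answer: -6000/18000289 - 17*I*sqrt(2)/18000289 ≈ -0.00033333 - 1.3356e-6*I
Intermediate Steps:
r(y) = -y/4
1/(sqrt(r(210) + X(-5, -162)) + 120*(-22 + L(-5, -10))) = 1/(sqrt(-1/4*210 + (-87 - 5)) + 120*(-22 - 3)) = 1/(sqrt(-105/2 - 92) + 120*(-25)) = 1/(sqrt(-289/2) - 3000) = 1/(17*I*sqrt(2)/2 - 3000) = 1/(-3000 + 17*I*sqrt(2)/2)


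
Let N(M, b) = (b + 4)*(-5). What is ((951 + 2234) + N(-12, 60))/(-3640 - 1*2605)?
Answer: -573/1249 ≈ -0.45877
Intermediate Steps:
N(M, b) = -20 - 5*b (N(M, b) = (4 + b)*(-5) = -20 - 5*b)
((951 + 2234) + N(-12, 60))/(-3640 - 1*2605) = ((951 + 2234) + (-20 - 5*60))/(-3640 - 1*2605) = (3185 + (-20 - 300))/(-3640 - 2605) = (3185 - 320)/(-6245) = 2865*(-1/6245) = -573/1249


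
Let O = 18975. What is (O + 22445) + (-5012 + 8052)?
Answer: 44460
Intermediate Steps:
(O + 22445) + (-5012 + 8052) = (18975 + 22445) + (-5012 + 8052) = 41420 + 3040 = 44460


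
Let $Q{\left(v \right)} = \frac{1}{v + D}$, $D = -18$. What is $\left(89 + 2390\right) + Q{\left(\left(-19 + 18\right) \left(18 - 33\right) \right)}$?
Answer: $\frac{7436}{3} \approx 2478.7$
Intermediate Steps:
$Q{\left(v \right)} = \frac{1}{-18 + v}$ ($Q{\left(v \right)} = \frac{1}{v - 18} = \frac{1}{-18 + v}$)
$\left(89 + 2390\right) + Q{\left(\left(-19 + 18\right) \left(18 - 33\right) \right)} = \left(89 + 2390\right) + \frac{1}{-18 + \left(-19 + 18\right) \left(18 - 33\right)} = 2479 + \frac{1}{-18 - -15} = 2479 + \frac{1}{-18 + 15} = 2479 + \frac{1}{-3} = 2479 - \frac{1}{3} = \frac{7436}{3}$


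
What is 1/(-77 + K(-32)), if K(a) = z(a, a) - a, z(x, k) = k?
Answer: -1/77 ≈ -0.012987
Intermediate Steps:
K(a) = 0 (K(a) = a - a = 0)
1/(-77 + K(-32)) = 1/(-77 + 0) = 1/(-77) = -1/77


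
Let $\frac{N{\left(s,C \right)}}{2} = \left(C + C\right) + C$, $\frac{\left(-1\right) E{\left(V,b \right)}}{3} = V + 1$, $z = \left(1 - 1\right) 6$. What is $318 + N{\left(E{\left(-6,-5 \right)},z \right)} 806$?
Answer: $318$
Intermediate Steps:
$z = 0$ ($z = 0 \cdot 6 = 0$)
$E{\left(V,b \right)} = -3 - 3 V$ ($E{\left(V,b \right)} = - 3 \left(V + 1\right) = - 3 \left(1 + V\right) = -3 - 3 V$)
$N{\left(s,C \right)} = 6 C$ ($N{\left(s,C \right)} = 2 \left(\left(C + C\right) + C\right) = 2 \left(2 C + C\right) = 2 \cdot 3 C = 6 C$)
$318 + N{\left(E{\left(-6,-5 \right)},z \right)} 806 = 318 + 6 \cdot 0 \cdot 806 = 318 + 0 \cdot 806 = 318 + 0 = 318$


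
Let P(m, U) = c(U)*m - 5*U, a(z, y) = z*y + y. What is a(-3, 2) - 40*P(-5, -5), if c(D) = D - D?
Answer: -1004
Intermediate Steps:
c(D) = 0
a(z, y) = y + y*z (a(z, y) = y*z + y = y + y*z)
P(m, U) = -5*U (P(m, U) = 0*m - 5*U = 0 - 5*U = -5*U)
a(-3, 2) - 40*P(-5, -5) = 2*(1 - 3) - (-200)*(-5) = 2*(-2) - 40*25 = -4 - 1000 = -1004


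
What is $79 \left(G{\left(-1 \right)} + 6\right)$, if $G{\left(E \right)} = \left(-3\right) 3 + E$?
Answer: $-316$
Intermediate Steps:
$G{\left(E \right)} = -9 + E$
$79 \left(G{\left(-1 \right)} + 6\right) = 79 \left(\left(-9 - 1\right) + 6\right) = 79 \left(-10 + 6\right) = 79 \left(-4\right) = -316$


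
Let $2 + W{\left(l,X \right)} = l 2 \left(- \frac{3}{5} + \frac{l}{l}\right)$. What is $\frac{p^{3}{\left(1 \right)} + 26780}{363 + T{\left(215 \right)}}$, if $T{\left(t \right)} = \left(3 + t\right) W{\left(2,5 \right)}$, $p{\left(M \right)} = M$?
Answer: $\frac{133905}{1379} \approx 97.103$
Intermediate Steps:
$W{\left(l,X \right)} = -2 + \frac{4 l}{5}$ ($W{\left(l,X \right)} = -2 + l 2 \left(- \frac{3}{5} + \frac{l}{l}\right) = -2 + 2 l \left(\left(-3\right) \frac{1}{5} + 1\right) = -2 + 2 l \left(- \frac{3}{5} + 1\right) = -2 + 2 l \frac{2}{5} = -2 + \frac{4 l}{5}$)
$T{\left(t \right)} = - \frac{6}{5} - \frac{2 t}{5}$ ($T{\left(t \right)} = \left(3 + t\right) \left(-2 + \frac{4}{5} \cdot 2\right) = \left(3 + t\right) \left(-2 + \frac{8}{5}\right) = \left(3 + t\right) \left(- \frac{2}{5}\right) = - \frac{6}{5} - \frac{2 t}{5}$)
$\frac{p^{3}{\left(1 \right)} + 26780}{363 + T{\left(215 \right)}} = \frac{1^{3} + 26780}{363 - \frac{436}{5}} = \frac{1 + 26780}{363 - \frac{436}{5}} = \frac{26781}{363 - \frac{436}{5}} = \frac{26781}{\frac{1379}{5}} = 26781 \cdot \frac{5}{1379} = \frac{133905}{1379}$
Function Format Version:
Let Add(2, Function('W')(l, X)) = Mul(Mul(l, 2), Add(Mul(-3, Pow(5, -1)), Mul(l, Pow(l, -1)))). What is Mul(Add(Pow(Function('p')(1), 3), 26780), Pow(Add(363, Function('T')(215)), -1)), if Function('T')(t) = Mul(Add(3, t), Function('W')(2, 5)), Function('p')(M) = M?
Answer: Rational(133905, 1379) ≈ 97.103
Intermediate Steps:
Function('W')(l, X) = Add(-2, Mul(Rational(4, 5), l)) (Function('W')(l, X) = Add(-2, Mul(Mul(l, 2), Add(Mul(-3, Pow(5, -1)), Mul(l, Pow(l, -1))))) = Add(-2, Mul(Mul(2, l), Add(Mul(-3, Rational(1, 5)), 1))) = Add(-2, Mul(Mul(2, l), Add(Rational(-3, 5), 1))) = Add(-2, Mul(Mul(2, l), Rational(2, 5))) = Add(-2, Mul(Rational(4, 5), l)))
Function('T')(t) = Add(Rational(-6, 5), Mul(Rational(-2, 5), t)) (Function('T')(t) = Mul(Add(3, t), Add(-2, Mul(Rational(4, 5), 2))) = Mul(Add(3, t), Add(-2, Rational(8, 5))) = Mul(Add(3, t), Rational(-2, 5)) = Add(Rational(-6, 5), Mul(Rational(-2, 5), t)))
Mul(Add(Pow(Function('p')(1), 3), 26780), Pow(Add(363, Function('T')(215)), -1)) = Mul(Add(Pow(1, 3), 26780), Pow(Add(363, Add(Rational(-6, 5), Mul(Rational(-2, 5), 215))), -1)) = Mul(Add(1, 26780), Pow(Add(363, Add(Rational(-6, 5), -86)), -1)) = Mul(26781, Pow(Add(363, Rational(-436, 5)), -1)) = Mul(26781, Pow(Rational(1379, 5), -1)) = Mul(26781, Rational(5, 1379)) = Rational(133905, 1379)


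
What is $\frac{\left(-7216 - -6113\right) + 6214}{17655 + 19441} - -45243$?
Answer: $\frac{1678339439}{37096} \approx 45243.0$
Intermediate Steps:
$\frac{\left(-7216 - -6113\right) + 6214}{17655 + 19441} - -45243 = \frac{\left(-7216 + 6113\right) + 6214}{37096} + 45243 = \left(-1103 + 6214\right) \frac{1}{37096} + 45243 = 5111 \cdot \frac{1}{37096} + 45243 = \frac{5111}{37096} + 45243 = \frac{1678339439}{37096}$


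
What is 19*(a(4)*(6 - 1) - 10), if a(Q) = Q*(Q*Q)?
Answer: 5890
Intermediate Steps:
a(Q) = Q**3 (a(Q) = Q*Q**2 = Q**3)
19*(a(4)*(6 - 1) - 10) = 19*(4**3*(6 - 1) - 10) = 19*(64*5 - 10) = 19*(320 - 10) = 19*310 = 5890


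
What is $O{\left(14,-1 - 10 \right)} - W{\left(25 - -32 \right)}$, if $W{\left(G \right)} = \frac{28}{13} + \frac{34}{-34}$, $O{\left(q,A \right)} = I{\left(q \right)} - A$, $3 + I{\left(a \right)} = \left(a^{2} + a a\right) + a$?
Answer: $\frac{5367}{13} \approx 412.85$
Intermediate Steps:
$I{\left(a \right)} = -3 + a + 2 a^{2}$ ($I{\left(a \right)} = -3 + \left(\left(a^{2} + a a\right) + a\right) = -3 + \left(\left(a^{2} + a^{2}\right) + a\right) = -3 + \left(2 a^{2} + a\right) = -3 + \left(a + 2 a^{2}\right) = -3 + a + 2 a^{2}$)
$O{\left(q,A \right)} = -3 + q - A + 2 q^{2}$ ($O{\left(q,A \right)} = \left(-3 + q + 2 q^{2}\right) - A = -3 + q - A + 2 q^{2}$)
$W{\left(G \right)} = \frac{15}{13}$ ($W{\left(G \right)} = 28 \cdot \frac{1}{13} + 34 \left(- \frac{1}{34}\right) = \frac{28}{13} - 1 = \frac{15}{13}$)
$O{\left(14,-1 - 10 \right)} - W{\left(25 - -32 \right)} = \left(-3 + 14 - \left(-1 - 10\right) + 2 \cdot 14^{2}\right) - \frac{15}{13} = \left(-3 + 14 - \left(-1 - 10\right) + 2 \cdot 196\right) - \frac{15}{13} = \left(-3 + 14 - -11 + 392\right) - \frac{15}{13} = \left(-3 + 14 + 11 + 392\right) - \frac{15}{13} = 414 - \frac{15}{13} = \frac{5367}{13}$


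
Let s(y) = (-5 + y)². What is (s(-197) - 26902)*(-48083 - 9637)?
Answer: -802423440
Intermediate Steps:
(s(-197) - 26902)*(-48083 - 9637) = ((-5 - 197)² - 26902)*(-48083 - 9637) = ((-202)² - 26902)*(-57720) = (40804 - 26902)*(-57720) = 13902*(-57720) = -802423440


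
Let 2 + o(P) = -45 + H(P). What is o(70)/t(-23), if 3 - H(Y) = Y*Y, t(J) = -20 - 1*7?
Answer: 1648/9 ≈ 183.11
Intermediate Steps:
t(J) = -27 (t(J) = -20 - 7 = -27)
H(Y) = 3 - Y² (H(Y) = 3 - Y*Y = 3 - Y²)
o(P) = -44 - P² (o(P) = -2 + (-45 + (3 - P²)) = -2 + (-42 - P²) = -44 - P²)
o(70)/t(-23) = (-44 - 1*70²)/(-27) = (-44 - 1*4900)*(-1/27) = (-44 - 4900)*(-1/27) = -4944*(-1/27) = 1648/9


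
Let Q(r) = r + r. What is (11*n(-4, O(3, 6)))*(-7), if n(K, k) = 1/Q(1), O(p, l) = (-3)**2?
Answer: -77/2 ≈ -38.500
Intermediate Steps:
O(p, l) = 9
Q(r) = 2*r
n(K, k) = 1/2 (n(K, k) = 1/(2*1) = 1/2)
(11*n(-4, O(3, 6)))*(-7) = (11*(1/2))*(-7) = (11/2)*(-7) = -77/2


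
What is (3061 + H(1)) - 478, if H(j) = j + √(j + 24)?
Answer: 2589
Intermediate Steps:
H(j) = j + √(24 + j)
(3061 + H(1)) - 478 = (3061 + (1 + √(24 + 1))) - 478 = (3061 + (1 + √25)) - 478 = (3061 + (1 + 5)) - 478 = (3061 + 6) - 478 = 3067 - 478 = 2589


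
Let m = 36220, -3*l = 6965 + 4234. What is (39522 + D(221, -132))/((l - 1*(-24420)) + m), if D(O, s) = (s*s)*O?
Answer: 1296742/18969 ≈ 68.361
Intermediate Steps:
l = -3733 (l = -(6965 + 4234)/3 = -⅓*11199 = -3733)
D(O, s) = O*s² (D(O, s) = s²*O = O*s²)
(39522 + D(221, -132))/((l - 1*(-24420)) + m) = (39522 + 221*(-132)²)/((-3733 - 1*(-24420)) + 36220) = (39522 + 221*17424)/((-3733 + 24420) + 36220) = (39522 + 3850704)/(20687 + 36220) = 3890226/56907 = 3890226*(1/56907) = 1296742/18969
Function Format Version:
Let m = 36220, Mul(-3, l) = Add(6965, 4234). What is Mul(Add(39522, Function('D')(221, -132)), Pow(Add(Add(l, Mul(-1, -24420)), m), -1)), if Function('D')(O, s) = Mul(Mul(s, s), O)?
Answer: Rational(1296742, 18969) ≈ 68.361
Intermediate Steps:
l = -3733 (l = Mul(Rational(-1, 3), Add(6965, 4234)) = Mul(Rational(-1, 3), 11199) = -3733)
Function('D')(O, s) = Mul(O, Pow(s, 2)) (Function('D')(O, s) = Mul(Pow(s, 2), O) = Mul(O, Pow(s, 2)))
Mul(Add(39522, Function('D')(221, -132)), Pow(Add(Add(l, Mul(-1, -24420)), m), -1)) = Mul(Add(39522, Mul(221, Pow(-132, 2))), Pow(Add(Add(-3733, Mul(-1, -24420)), 36220), -1)) = Mul(Add(39522, Mul(221, 17424)), Pow(Add(Add(-3733, 24420), 36220), -1)) = Mul(Add(39522, 3850704), Pow(Add(20687, 36220), -1)) = Mul(3890226, Pow(56907, -1)) = Mul(3890226, Rational(1, 56907)) = Rational(1296742, 18969)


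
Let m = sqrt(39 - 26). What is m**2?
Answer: 13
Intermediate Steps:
m = sqrt(13) ≈ 3.6056
m**2 = (sqrt(13))**2 = 13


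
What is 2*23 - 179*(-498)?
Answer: 89188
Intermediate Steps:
2*23 - 179*(-498) = 46 + 89142 = 89188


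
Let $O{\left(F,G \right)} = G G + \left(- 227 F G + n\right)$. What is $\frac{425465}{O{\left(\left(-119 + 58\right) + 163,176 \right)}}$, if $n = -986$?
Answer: $- \frac{425465}{4045114} \approx -0.10518$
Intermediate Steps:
$O{\left(F,G \right)} = -986 + G^{2} - 227 F G$ ($O{\left(F,G \right)} = G G + \left(- 227 F G - 986\right) = G^{2} - \left(986 + 227 F G\right) = -986 + G^{2} - 227 F G$)
$\frac{425465}{O{\left(\left(-119 + 58\right) + 163,176 \right)}} = \frac{425465}{-986 + 176^{2} - 227 \left(\left(-119 + 58\right) + 163\right) 176} = \frac{425465}{-986 + 30976 - 227 \left(-61 + 163\right) 176} = \frac{425465}{-986 + 30976 - 23154 \cdot 176} = \frac{425465}{-986 + 30976 - 4075104} = \frac{425465}{-4045114} = 425465 \left(- \frac{1}{4045114}\right) = - \frac{425465}{4045114}$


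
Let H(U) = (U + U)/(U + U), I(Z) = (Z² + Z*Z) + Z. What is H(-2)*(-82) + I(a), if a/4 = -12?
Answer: 4478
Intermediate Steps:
a = -48 (a = 4*(-12) = -48)
I(Z) = Z + 2*Z² (I(Z) = (Z² + Z²) + Z = 2*Z² + Z = Z + 2*Z²)
H(U) = 1 (H(U) = (2*U)/((2*U)) = (2*U)*(1/(2*U)) = 1)
H(-2)*(-82) + I(a) = 1*(-82) - 48*(1 + 2*(-48)) = -82 - 48*(1 - 96) = -82 - 48*(-95) = -82 + 4560 = 4478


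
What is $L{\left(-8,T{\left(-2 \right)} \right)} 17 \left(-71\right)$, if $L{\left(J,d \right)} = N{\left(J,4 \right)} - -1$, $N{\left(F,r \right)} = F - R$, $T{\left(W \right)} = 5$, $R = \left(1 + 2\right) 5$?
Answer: $26554$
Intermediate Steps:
$R = 15$ ($R = 3 \cdot 5 = 15$)
$N{\left(F,r \right)} = -15 + F$ ($N{\left(F,r \right)} = F - 15 = -15 + F$)
$L{\left(J,d \right)} = -14 + J$ ($L{\left(J,d \right)} = \left(-15 + J\right) - -1 = \left(-15 + J\right) + 1 = -14 + J$)
$L{\left(-8,T{\left(-2 \right)} \right)} 17 \left(-71\right) = \left(-14 - 8\right) 17 \left(-71\right) = \left(-22\right) 17 \left(-71\right) = \left(-374\right) \left(-71\right) = 26554$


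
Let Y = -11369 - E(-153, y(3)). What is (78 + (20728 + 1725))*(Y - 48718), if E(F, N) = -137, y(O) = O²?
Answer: -1350733450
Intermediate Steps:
Y = -11232 (Y = -11369 - 1*(-137) = -11369 + 137 = -11232)
(78 + (20728 + 1725))*(Y - 48718) = (78 + (20728 + 1725))*(-11232 - 48718) = (78 + 22453)*(-59950) = 22531*(-59950) = -1350733450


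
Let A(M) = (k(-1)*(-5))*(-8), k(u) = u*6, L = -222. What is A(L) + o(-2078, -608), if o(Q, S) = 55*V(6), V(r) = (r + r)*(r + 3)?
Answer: 5700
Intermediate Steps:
V(r) = 2*r*(3 + r) (V(r) = (2*r)*(3 + r) = 2*r*(3 + r))
k(u) = 6*u
o(Q, S) = 5940 (o(Q, S) = 55*(2*6*(3 + 6)) = 55*(2*6*9) = 55*108 = 5940)
A(M) = -240 (A(M) = ((6*(-1))*(-5))*(-8) = -6*(-5)*(-8) = 30*(-8) = -240)
A(L) + o(-2078, -608) = -240 + 5940 = 5700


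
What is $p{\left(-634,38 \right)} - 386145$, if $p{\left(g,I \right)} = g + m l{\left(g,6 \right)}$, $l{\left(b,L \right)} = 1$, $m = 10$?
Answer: $-386769$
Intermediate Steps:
$p{\left(g,I \right)} = 10 + g$ ($p{\left(g,I \right)} = g + 10 \cdot 1 = g + 10 = 10 + g$)
$p{\left(-634,38 \right)} - 386145 = \left(10 - 634\right) - 386145 = -624 - 386145 = -386769$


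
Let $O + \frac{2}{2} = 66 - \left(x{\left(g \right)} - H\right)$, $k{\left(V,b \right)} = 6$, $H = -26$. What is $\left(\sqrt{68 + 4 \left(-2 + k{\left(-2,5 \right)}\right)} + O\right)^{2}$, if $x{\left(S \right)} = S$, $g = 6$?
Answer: $1173 + 132 \sqrt{21} \approx 1777.9$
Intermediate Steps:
$O = 33$ ($O = -1 + \left(66 - \left(6 - -26\right)\right) = -1 + \left(66 - \left(6 + 26\right)\right) = -1 + \left(66 - 32\right) = -1 + 34 = 33$)
$\left(\sqrt{68 + 4 \left(-2 + k{\left(-2,5 \right)}\right)} + O\right)^{2} = \left(\sqrt{68 + 4 \left(-2 + 6\right)} + 33\right)^{2} = \left(\sqrt{68 + 4 \cdot 4} + 33\right)^{2} = \left(\sqrt{68 + 16} + 33\right)^{2} = \left(\sqrt{84} + 33\right)^{2} = \left(2 \sqrt{21} + 33\right)^{2} = \left(33 + 2 \sqrt{21}\right)^{2}$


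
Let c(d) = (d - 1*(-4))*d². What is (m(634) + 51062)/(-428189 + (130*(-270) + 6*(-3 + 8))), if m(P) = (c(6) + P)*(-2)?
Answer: -49074/463259 ≈ -0.10593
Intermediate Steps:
c(d) = d²*(4 + d) (c(d) = (d + 4)*d² = (4 + d)*d² = d²*(4 + d))
m(P) = -720 - 2*P (m(P) = (6²*(4 + 6) + P)*(-2) = (36*10 + P)*(-2) = (360 + P)*(-2) = -720 - 2*P)
(m(634) + 51062)/(-428189 + (130*(-270) + 6*(-3 + 8))) = ((-720 - 2*634) + 51062)/(-428189 + (130*(-270) + 6*(-3 + 8))) = ((-720 - 1268) + 51062)/(-428189 + (-35100 + 6*5)) = (-1988 + 51062)/(-428189 + (-35100 + 30)) = 49074/(-428189 - 35070) = 49074/(-463259) = 49074*(-1/463259) = -49074/463259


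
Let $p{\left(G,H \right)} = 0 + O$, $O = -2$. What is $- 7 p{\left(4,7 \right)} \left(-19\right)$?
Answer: $-266$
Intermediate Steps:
$p{\left(G,H \right)} = -2$ ($p{\left(G,H \right)} = 0 - 2 = -2$)
$- 7 p{\left(4,7 \right)} \left(-19\right) = \left(-7\right) \left(-2\right) \left(-19\right) = 14 \left(-19\right) = -266$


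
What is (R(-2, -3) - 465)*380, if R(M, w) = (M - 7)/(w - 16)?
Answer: -176520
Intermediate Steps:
R(M, w) = (-7 + M)/(-16 + w)
(R(-2, -3) - 465)*380 = ((-7 - 2)/(-16 - 3) - 465)*380 = (-9/(-19) - 465)*380 = (-1/19*(-9) - 465)*380 = (9/19 - 465)*380 = -8826/19*380 = -176520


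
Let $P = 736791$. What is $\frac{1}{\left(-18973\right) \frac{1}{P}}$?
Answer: $- \frac{736791}{18973} \approx -38.834$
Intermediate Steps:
$\frac{1}{\left(-18973\right) \frac{1}{P}} = \frac{1}{\left(-18973\right) \frac{1}{736791}} = \frac{1}{- \frac{18973}{736791}} = - \frac{736791}{18973}$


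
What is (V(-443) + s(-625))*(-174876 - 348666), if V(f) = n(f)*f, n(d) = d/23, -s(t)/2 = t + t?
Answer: -132848258958/23 ≈ -5.7760e+9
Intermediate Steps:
s(t) = -4*t (s(t) = -2*(t + t) = -4*t)
n(d) = d/23 (n(d) = d*(1/23) = d/23)
V(f) = f²/23 (V(f) = (f/23)*f = f²/23)
(V(-443) + s(-625))*(-174876 - 348666) = ((1/23)*(-443)² - 4*(-625))*(-174876 - 348666) = ((1/23)*196249 + 2500)*(-523542) = (196249/23 + 2500)*(-523542) = (253749/23)*(-523542) = -132848258958/23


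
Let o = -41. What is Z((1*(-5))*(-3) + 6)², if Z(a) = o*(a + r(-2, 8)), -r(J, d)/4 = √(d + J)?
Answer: 902697 - 282408*√6 ≈ 2.1094e+5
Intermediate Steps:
r(J, d) = -4*√(J + d) (r(J, d) = -4*√(d + J) = -4*√(J + d))
Z(a) = -41*a + 164*√6 (Z(a) = -41*(a - 4*√(-2 + 8)) = -41*(a - 4*√6) = -41*a + 164*√6)
Z((1*(-5))*(-3) + 6)² = (-41*((1*(-5))*(-3) + 6) + 164*√6)² = (-41*(-5*(-3) + 6) + 164*√6)² = (-41*(15 + 6) + 164*√6)² = (-41*21 + 164*√6)² = (-861 + 164*√6)²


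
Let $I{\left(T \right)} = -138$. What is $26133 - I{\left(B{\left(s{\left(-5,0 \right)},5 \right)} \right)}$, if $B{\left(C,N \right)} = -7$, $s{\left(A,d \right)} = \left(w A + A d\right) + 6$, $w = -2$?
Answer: $26271$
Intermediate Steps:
$s{\left(A,d \right)} = 6 - 2 A + A d$ ($s{\left(A,d \right)} = \left(- 2 A + A d\right) + 6 = 6 - 2 A + A d$)
$26133 - I{\left(B{\left(s{\left(-5,0 \right)},5 \right)} \right)} = 26133 - -138 = 26133 + 138 = 26271$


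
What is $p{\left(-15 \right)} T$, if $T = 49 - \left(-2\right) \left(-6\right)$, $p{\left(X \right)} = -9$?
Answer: $-333$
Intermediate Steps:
$T = 37$ ($T = 49 - 12 = 37$)
$p{\left(-15 \right)} T = \left(-9\right) 37 = -333$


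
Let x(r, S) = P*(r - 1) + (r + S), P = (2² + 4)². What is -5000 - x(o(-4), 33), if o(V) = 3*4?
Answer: -5749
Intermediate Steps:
o(V) = 12
P = 64 (P = (4 + 4)² = 8² = 64)
x(r, S) = -64 + S + 65*r (x(r, S) = 64*(r - 1) + (r + S) = 64*(-1 + r) + (S + r) = (-64 + 64*r) + (S + r) = -64 + S + 65*r)
-5000 - x(o(-4), 33) = -5000 - (-64 + 33 + 65*12) = -5000 - (-64 + 33 + 780) = -5000 - 1*749 = -5000 - 749 = -5749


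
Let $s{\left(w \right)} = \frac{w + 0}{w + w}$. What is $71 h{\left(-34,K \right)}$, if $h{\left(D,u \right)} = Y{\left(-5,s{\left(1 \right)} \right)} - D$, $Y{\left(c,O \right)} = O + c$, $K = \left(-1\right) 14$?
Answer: $\frac{4189}{2} \approx 2094.5$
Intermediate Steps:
$K = -14$
$s{\left(w \right)} = \frac{1}{2}$ ($s{\left(w \right)} = \frac{w}{2 w} = w \frac{1}{2 w} = \frac{1}{2}$)
$h{\left(D,u \right)} = - \frac{9}{2} - D$ ($h{\left(D,u \right)} = \left(\frac{1}{2} - 5\right) - D = - \frac{9}{2} - D$)
$71 h{\left(-34,K \right)} = 71 \left(- \frac{9}{2} - -34\right) = 71 \left(- \frac{9}{2} + 34\right) = 71 \cdot \frac{59}{2} = \frac{4189}{2}$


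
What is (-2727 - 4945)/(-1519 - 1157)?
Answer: 1918/669 ≈ 2.8670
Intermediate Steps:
(-2727 - 4945)/(-1519 - 1157) = -7672/(-2676) = -7672*(-1/2676) = 1918/669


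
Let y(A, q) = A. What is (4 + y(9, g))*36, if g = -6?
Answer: 468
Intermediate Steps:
(4 + y(9, g))*36 = (4 + 9)*36 = 13*36 = 468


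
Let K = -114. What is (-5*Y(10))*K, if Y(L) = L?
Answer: 5700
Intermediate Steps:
(-5*Y(10))*K = -5*10*(-114) = -50*(-114) = 5700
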